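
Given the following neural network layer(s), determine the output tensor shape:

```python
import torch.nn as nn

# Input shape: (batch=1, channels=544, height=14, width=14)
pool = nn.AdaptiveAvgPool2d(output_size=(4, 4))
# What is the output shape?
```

Input: (1, 544, 14, 14) -> Output: (1, 544, 4, 4)

Answer: (1, 544, 4, 4)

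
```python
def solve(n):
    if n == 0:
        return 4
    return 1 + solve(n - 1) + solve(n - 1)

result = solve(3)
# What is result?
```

solve(n) = 1 + 2·solve(n-1), solve(0)=4. Closed form: (4+1)·2^3 - 1 = 39.

Answer: 39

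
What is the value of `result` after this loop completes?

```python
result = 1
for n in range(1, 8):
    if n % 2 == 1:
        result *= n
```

Product of odd numbers 1 to 7
`result` takes the values: 1 → 3 → 15 → 105

Answer: 105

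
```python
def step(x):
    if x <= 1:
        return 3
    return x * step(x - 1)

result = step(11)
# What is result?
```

step(11) = 11 * 10 * 9 * 8 * 7 * 6 * 5 * 4 * 3 * 2 * 3 = 119750400

Answer: 119750400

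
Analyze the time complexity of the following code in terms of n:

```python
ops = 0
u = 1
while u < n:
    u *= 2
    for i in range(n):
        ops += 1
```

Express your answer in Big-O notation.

Each loop level contributes: log n × n. Multiplying the contributions gives O(n log n).

Answer: O(n log n)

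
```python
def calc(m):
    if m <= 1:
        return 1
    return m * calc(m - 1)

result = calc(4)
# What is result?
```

calc(4) = 4 * 3 * 2 * 1 = 24

Answer: 24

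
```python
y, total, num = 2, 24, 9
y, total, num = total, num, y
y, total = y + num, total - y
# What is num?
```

Trace:
`y, total, num = 2, 24, 9` → y = 2; total = 24; num = 9
`y, total, num = total, num, y` → y = 24; total = 9; num = 2
`y, total = y + num, total - y` → y = 26; total = -15
So num = 2

Answer: 2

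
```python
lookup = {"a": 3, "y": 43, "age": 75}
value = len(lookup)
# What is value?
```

Trace:
`lookup = {"a": 3, "y": 43, "age": 75}` → lookup = {'a': 3, 'y': 43, 'age': 75}
`value = len(lookup)` → value = 3
So value = 3

Answer: 3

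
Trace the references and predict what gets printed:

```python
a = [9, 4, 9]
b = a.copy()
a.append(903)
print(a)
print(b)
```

Key concept: list.copy() creates independent copy.
Step by step:
`a = [9, 4, 9]` → a = [9, 4, 9]
`b = a.copy()` → b = [9, 4, 9]
`a.append(903)` → a = [9, 4, 9, 903]
`print(a)` → prints [9, 4, 9, 903]
`print(b)` → prints [9, 4, 9]

Answer:
[9, 4, 9, 903]
[9, 4, 9]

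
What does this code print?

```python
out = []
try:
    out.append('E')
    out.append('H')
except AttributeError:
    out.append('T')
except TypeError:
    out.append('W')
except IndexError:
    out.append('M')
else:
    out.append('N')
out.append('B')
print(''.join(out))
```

Execution trace: 'E' (try body) → 'H' (try body, no exception) → 'N' (else) → 'B' (after the try/except). Output: EHNB

Answer: EHNB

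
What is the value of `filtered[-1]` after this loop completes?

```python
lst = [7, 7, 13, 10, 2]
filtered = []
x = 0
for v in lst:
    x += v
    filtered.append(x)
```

Cumulative sum ends at 39
`filtered` takes the values: [] → [7] → [7, 14] → [7, 14, 27] → [7, 14, 27, 37] → [7, 14, 27, 37, 39]
So `filtered[-1]` = 39

Answer: 39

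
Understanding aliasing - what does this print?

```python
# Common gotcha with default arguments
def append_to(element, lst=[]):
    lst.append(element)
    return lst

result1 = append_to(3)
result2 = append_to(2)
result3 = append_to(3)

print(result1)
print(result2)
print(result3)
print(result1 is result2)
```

Key concept: mutable default argument gotcha.
Step by step:
`result1 = append_to(3)` → result1 = [3]
`result2 = append_to(2)` → result1 = [3, 2] (same object as result2); result2 = [3, 2] (same object as result1)
`result3 = append_to(3)` → result1 = [3, 2, 3] (same object as result2, result3); result2 = [3, 2, 3] (same object as result1, result3); result3 = [3, 2, 3] (same object as result1, result2)
`print(result1)` → prints [3, 2, 3]
`print(result2)` → prints [3, 2, 3]
`print(result3)` → prints [3, 2, 3]
`print(result1 is result2)` → prints True

Answer:
[3, 2, 3]
[3, 2, 3]
[3, 2, 3]
True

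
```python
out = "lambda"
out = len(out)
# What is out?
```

Trace:
`out = "lambda"` → out = 'lambda'
`out = len(out)` → out = 6
So out = 6

Answer: 6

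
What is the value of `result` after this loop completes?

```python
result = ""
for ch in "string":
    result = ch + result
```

Reverse 'string'
`result` takes the values: "" → "s" → "ts" → "rts" → "irts" → "nirts" → "gnirts"

Answer: "gnirts"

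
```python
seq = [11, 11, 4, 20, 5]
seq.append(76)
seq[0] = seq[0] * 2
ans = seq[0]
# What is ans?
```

Trace:
`seq = [11, 11, 4, 20, 5]` → seq = [11, 11, 4, 20, 5]
`seq.append(76)` → seq = [11, 11, 4, 20, 5, 76]
`seq[0] = seq[0] * 2` → seq = [22, 11, 4, 20, 5, 76]
`ans = seq[0]` → ans = 22
So ans = 22

Answer: 22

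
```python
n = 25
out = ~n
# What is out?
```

Trace:
`n = 25` → n = 25
`out = ~n` → out = -26
So out = -26

Answer: -26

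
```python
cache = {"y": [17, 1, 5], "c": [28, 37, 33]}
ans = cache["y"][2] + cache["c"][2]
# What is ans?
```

Trace:
`cache = {"y": [17, 1, 5], "c": [28, 37, 33]}` → cache = {'y': [17, 1, 5], 'c': [28, 37, 33]}
`ans = cache["y"][2] + cache["c"][2]` → ans = 38
So ans = 38

Answer: 38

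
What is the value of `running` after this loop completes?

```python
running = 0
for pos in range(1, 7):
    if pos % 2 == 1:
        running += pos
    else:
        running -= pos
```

Add odd, subtract even
`running` takes the values: 0 → 1 → -1 → 2 → -2 → 3 → -3

Answer: -3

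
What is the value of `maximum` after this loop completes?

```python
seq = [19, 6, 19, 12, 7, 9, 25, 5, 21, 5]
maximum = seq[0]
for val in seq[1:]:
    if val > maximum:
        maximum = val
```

Maximum of [19, 6, 19, 12, 7, 9, 25, 5, 21, 5]
`maximum` takes the values: 19 → 25

Answer: 25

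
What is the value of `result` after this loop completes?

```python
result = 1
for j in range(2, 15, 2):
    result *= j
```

Product of even numbers 2 to 14
`result` takes the values: 1 → 2 → 8 → 48 → 384 → 3840 → 46080 → 645120

Answer: 645120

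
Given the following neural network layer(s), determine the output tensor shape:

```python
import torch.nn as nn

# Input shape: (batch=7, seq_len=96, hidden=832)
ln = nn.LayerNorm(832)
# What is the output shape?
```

Input: (7, 96, 832) -> Output: (7, 96, 832)

Answer: (7, 96, 832)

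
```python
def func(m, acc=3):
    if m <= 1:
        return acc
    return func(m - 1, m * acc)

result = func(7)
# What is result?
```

Accumulator trace (n, acc): (7, 3) -> (6, 21) -> (5, 126) -> (4, 630) -> (3, 2520) -> (2, 7560) -> (1, 15120) -> return 15120

Answer: 15120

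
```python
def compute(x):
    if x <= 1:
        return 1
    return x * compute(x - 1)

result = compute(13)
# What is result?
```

compute(13) = 13 * 12 * 11 * 10 * 9 * 8 * 7 * 6 * 5 * 4 * 3 * 2 * 1 = 6227020800

Answer: 6227020800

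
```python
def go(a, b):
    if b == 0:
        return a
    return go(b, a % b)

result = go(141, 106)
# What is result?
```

go(141, 106) -> go(106, 35) -> go(35, 1) -> go(1, 0) -> 1

Answer: 1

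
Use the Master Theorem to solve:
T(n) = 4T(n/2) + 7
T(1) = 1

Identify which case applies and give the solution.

a=4, b=2, f(n)=7. log_2(4) = 2. Since c=0 < 2, Case 1 applies: T(n) = Θ(n^log_b(a)) = O(n^2).

Answer: O(n^2) - Case 1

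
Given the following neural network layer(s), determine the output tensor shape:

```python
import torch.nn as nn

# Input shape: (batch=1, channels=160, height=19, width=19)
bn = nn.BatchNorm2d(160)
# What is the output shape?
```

Input: (1, 160, 19, 19) -> Output: (1, 160, 19, 19)

Answer: (1, 160, 19, 19)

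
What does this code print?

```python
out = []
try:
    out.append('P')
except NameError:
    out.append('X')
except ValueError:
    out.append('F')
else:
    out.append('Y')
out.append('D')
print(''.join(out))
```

Execution trace: 'P' (try body, no exception) → 'Y' (else) → 'D' (after the try/except). Output: PYD

Answer: PYD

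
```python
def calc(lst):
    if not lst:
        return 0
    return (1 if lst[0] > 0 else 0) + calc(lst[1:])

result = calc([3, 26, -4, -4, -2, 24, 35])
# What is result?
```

Count of positive elements in [3, 26, -4, -4, -2, 24, 35] = 4

Answer: 4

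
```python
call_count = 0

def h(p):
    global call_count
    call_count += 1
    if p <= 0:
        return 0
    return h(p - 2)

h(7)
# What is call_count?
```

Linear recursion stepping by 2: 5 calls from p=7 down to ≤0.

Answer: 5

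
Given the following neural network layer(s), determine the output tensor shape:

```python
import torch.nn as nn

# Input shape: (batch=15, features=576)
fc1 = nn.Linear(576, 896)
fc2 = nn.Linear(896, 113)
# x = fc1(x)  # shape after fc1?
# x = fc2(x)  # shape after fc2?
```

Input: (15, 576) -> after fc1: (15, 896) -> Output: (15, 113)

Answer: (15, 113)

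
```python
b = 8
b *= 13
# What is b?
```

Trace:
`b = 8` → b = 8
`b *= 13` → b = 104
So b = 104

Answer: 104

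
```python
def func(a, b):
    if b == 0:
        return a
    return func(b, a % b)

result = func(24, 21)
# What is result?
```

func(24, 21) -> func(21, 3) -> func(3, 0) -> 3

Answer: 3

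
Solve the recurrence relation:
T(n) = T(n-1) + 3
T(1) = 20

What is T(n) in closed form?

Unrolling: T(n) = T(1) + 3·(n-1) = 20 + 3(n-1) = 3n + 17.

Answer: T(n) = 3n + 17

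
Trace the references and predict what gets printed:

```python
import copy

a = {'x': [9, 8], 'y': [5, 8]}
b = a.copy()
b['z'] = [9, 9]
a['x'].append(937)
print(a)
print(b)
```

Key concept: shallow copy of dict with mutable values.
Step by step:
`a = {'x': [9, 8], 'y': [5, 8]}` → a = {'x': [9, 8], 'y': [5, 8]}
`b = a.copy()` → b = {'x': [9, 8], 'y': [5, 8]}
`b['z'] = [9, 9]` → b = {'x': [9, 8], 'y': [5, 8], 'z': [9, 9]}
`a['x'].append(937)` → a = {'x': [9, 8, 937], 'y': [5, 8]}; b = {'x': [9, 8, 937], 'y': [5, 8], 'z': [9, 9]}
`print(a)` → prints {'x': [9, 8, 937], 'y': [5, 8]}
`print(b)` → prints {'x': [9, 8, 937], 'y': [5, 8], 'z': [9, 9]}

Answer:
{'x': [9, 8, 937], 'y': [5, 8]}
{'x': [9, 8, 937], 'y': [5, 8], 'z': [9, 9]}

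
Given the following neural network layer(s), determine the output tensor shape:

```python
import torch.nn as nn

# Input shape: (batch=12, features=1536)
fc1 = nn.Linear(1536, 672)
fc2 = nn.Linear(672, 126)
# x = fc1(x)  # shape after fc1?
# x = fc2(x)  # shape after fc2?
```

Input: (12, 1536) -> after fc1: (12, 672) -> Output: (12, 126)

Answer: (12, 126)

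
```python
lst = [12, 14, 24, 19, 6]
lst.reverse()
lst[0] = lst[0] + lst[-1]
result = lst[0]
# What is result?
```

Trace:
`lst = [12, 14, 24, 19, 6]` → lst = [12, 14, 24, 19, 6]
`lst.reverse()` → lst = [6, 19, 24, 14, 12]
`lst[0] = lst[0] + lst[-1]` → lst = [18, 19, 24, 14, 12]
`result = lst[0]` → result = 18
So result = 18

Answer: 18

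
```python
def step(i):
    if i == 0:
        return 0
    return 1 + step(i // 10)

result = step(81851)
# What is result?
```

Count of digits of 81851: 5

Answer: 5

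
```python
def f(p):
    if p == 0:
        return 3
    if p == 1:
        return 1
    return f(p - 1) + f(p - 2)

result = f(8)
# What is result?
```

Build up from base cases: f(0)=3, f(1)=1, f(2)=4, f(3)=5, f(4)=9, f(5)=14, f(6)=23, ..., f(8)=60

Answer: 60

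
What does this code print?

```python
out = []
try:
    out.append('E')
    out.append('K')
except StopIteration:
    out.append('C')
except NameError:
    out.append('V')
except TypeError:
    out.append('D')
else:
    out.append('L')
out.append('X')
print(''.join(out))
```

Execution trace: 'E' (try body) → 'K' (try body, no exception) → 'L' (else) → 'X' (after the try/except). Output: EKLX

Answer: EKLX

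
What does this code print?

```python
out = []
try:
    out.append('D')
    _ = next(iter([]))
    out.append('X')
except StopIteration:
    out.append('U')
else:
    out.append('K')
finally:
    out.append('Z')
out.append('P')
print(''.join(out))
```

Execution trace: 'D' (try body) → 'U' (except StopIteration) → 'Z' (finally) → 'P' (after the try/except). Output: DUZP

Answer: DUZP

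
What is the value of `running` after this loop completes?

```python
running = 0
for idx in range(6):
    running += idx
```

Sum of 0 to 5 = 15
`running` takes the values: 0 → 1 → 3 → 6 → 10 → 15

Answer: 15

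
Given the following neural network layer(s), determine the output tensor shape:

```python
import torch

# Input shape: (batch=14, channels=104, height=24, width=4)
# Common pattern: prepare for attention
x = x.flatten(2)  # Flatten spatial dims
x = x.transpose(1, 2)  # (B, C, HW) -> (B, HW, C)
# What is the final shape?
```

Input: (14, 104, 24, 4) -> after flatten(2): (14, 104, 96) -> Output: (14, 96, 104)

Answer: (14, 96, 104)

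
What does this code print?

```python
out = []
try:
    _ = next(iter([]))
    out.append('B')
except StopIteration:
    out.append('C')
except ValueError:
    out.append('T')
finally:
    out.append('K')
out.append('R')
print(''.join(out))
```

Execution trace: 'C' (except StopIteration) → 'K' (finally) → 'R' (after the try/except). Output: CKR

Answer: CKR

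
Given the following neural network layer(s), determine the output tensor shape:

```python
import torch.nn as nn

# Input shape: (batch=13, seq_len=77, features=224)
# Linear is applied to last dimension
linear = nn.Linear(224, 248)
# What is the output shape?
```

Input: (13, 77, 224) -> Output: (13, 77, 248)

Answer: (13, 77, 248)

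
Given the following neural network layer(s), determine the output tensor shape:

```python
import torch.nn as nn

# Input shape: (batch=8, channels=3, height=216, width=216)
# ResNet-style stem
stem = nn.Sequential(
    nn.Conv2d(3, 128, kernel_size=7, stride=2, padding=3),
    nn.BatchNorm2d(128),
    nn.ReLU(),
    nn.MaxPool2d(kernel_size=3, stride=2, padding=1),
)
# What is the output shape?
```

Input: (8, 3, 216, 216) -> after Conv2d 7x7 stride=2: (8, 128, 108, 108) -> Output: (8, 128, 54, 54)

Answer: (8, 128, 54, 54)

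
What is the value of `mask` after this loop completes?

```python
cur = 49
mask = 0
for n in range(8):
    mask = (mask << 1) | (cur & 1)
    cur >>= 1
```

Reverse lowest 8 bits of 49
`mask` takes the values: 0 → 1 → 2 → 4 → 8 → 17 → 35 → 70 → 140

Answer: 140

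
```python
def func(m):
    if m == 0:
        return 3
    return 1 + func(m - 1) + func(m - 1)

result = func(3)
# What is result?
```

func(m) = 1 + 2·func(m-1), func(0)=3. Closed form: (3+1)·2^3 - 1 = 31.

Answer: 31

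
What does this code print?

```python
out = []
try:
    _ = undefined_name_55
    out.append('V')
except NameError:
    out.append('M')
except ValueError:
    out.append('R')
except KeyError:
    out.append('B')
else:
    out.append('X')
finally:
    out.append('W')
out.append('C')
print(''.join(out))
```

Execution trace: 'M' (except NameError) → 'W' (finally) → 'C' (after the try/except). Output: MWC

Answer: MWC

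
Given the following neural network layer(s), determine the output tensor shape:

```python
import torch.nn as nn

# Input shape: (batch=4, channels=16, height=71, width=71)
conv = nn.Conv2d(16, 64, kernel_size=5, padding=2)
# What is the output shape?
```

Input: (4, 16, 71, 71) -> Output: (4, 64, 71, 71)

Answer: (4, 64, 71, 71)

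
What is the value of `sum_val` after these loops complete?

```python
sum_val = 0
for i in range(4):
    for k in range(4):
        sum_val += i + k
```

Sum of all i+k for i,k in 4x4
`sum_val` takes the values: 0 → 1 → 3 → 6 → 7 → 9 → 12 → 16 → 18 → 21 → 25 → 30 → 33 → 37 → 42 → 48

Answer: 48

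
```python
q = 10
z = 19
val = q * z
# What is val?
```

Trace:
`q = 10` → q = 10
`z = 19` → z = 19
`val = q * z` → val = 190
So val = 190

Answer: 190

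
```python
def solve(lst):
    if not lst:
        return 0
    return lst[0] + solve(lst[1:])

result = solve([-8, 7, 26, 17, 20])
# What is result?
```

(-8) + 7 + 26 + 17 + 20 + 0 = 62

Answer: 62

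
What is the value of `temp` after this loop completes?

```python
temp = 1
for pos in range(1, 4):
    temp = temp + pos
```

Start at 1, add 1 through 3
`temp` takes the values: 1 → 2 → 4 → 7

Answer: 7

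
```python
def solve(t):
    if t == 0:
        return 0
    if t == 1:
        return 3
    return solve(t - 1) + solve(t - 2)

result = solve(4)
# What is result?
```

Build up from base cases: solve(0)=0, solve(1)=3, solve(2)=3, solve(3)=6, solve(4)=9

Answer: 9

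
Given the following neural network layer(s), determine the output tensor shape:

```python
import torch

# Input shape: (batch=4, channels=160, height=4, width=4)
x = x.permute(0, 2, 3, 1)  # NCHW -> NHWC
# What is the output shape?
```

Input: (4, 160, 4, 4) -> Output: (4, 4, 4, 160)

Answer: (4, 4, 4, 160)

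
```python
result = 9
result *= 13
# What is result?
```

Trace:
`result = 9` → result = 9
`result *= 13` → result = 117
So result = 117

Answer: 117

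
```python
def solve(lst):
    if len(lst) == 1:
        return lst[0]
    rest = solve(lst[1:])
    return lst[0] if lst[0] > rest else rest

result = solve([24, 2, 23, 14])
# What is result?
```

Recursive max over [24, 2, 23, 14] = 24

Answer: 24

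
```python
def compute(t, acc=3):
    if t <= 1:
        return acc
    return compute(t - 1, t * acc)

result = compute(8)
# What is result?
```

Accumulator trace (n, acc): (8, 3) -> (7, 24) -> (6, 168) -> (5, 1008) -> (4, 5040) -> (3, 20160) -> (2, 60480) -> (1, 120960) -> return 120960

Answer: 120960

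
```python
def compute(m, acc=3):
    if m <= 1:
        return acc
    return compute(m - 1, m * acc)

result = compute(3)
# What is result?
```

Accumulator trace (n, acc): (3, 3) -> (2, 9) -> (1, 18) -> return 18

Answer: 18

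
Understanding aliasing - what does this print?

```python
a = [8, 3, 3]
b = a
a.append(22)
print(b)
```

Key concept: basic list aliasing.
Step by step:
`a = [8, 3, 3]` → a = [8, 3, 3]
`b = a` → b = [8, 3, 3] (same object as a)
`a.append(22)` → a = [8, 3, 3, 22] (same object as b); b = [8, 3, 3, 22] (same object as a)
`print(b)` → prints [8, 3, 3, 22]

Answer: [8, 3, 3, 22]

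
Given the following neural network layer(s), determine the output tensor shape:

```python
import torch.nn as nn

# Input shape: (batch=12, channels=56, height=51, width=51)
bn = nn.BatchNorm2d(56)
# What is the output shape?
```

Input: (12, 56, 51, 51) -> Output: (12, 56, 51, 51)

Answer: (12, 56, 51, 51)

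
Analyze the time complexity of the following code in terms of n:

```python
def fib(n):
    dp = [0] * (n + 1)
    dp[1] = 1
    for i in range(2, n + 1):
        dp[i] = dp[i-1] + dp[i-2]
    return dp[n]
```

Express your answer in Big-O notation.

This is Dynamic programming Fibonacci. Time complexity: O(n).

Answer: O(n)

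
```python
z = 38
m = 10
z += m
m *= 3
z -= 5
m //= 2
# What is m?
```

Trace:
`z = 38` → z = 38
`m = 10` → m = 10
`z += m` → z = 48
`m *= 3` → m = 30
`z -= 5` → z = 43
`m //= 2` → m = 15
So m = 15

Answer: 15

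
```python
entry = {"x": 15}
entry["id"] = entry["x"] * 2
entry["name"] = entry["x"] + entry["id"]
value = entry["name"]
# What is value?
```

Trace:
`entry = {"x": 15}` → entry = {'x': 15}
`entry["id"] = entry["x"] * 2` → entry = {'x': 15, 'id': 30}
`entry["name"] = entry["x"] + entry["id"]` → entry = {'x': 15, 'id': 30, 'name': 45}
`value = entry["name"]` → value = 45
So value = 45

Answer: 45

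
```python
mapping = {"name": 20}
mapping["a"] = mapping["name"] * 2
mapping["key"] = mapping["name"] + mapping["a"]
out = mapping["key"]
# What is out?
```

Trace:
`mapping = {"name": 20}` → mapping = {'name': 20}
`mapping["a"] = mapping["name"] * 2` → mapping = {'name': 20, 'a': 40}
`mapping["key"] = mapping["name"] + mapping["a"]` → mapping = {'name': 20, 'a': 40, 'key': 60}
`out = mapping["key"]` → out = 60
So out = 60

Answer: 60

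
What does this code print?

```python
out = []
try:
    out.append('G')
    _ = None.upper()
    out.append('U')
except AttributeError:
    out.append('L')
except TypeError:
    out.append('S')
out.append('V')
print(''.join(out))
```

Execution trace: 'G' (try body) → 'L' (except AttributeError) → 'V' (after the try/except). Output: GLV

Answer: GLV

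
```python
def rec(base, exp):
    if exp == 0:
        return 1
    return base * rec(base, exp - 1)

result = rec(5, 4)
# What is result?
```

rec(5, 4) = 5 * 5 * 5 * 5 = 625

Answer: 625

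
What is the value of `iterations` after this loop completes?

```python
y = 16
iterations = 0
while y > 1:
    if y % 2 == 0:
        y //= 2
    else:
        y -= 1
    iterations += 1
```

Steps to reduce 16 to 1
`iterations` takes the values: 0 → 1 → 2 → 3 → 4

Answer: 4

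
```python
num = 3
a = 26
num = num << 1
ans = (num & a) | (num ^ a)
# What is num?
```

Trace:
`num = 3` → num = 3
`a = 26` → a = 26
`num = num << 1` → num = 6
`ans = (num & a) | (num ^ a)` → ans = 30
So num = 6

Answer: 6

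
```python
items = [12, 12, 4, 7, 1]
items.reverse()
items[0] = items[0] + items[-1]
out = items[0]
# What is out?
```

Trace:
`items = [12, 12, 4, 7, 1]` → items = [12, 12, 4, 7, 1]
`items.reverse()` → items = [1, 7, 4, 12, 12]
`items[0] = items[0] + items[-1]` → items = [13, 7, 4, 12, 12]
`out = items[0]` → out = 13
So out = 13

Answer: 13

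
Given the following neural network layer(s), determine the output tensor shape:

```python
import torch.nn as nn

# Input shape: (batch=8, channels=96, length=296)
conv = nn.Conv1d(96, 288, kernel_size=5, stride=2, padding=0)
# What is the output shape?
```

Input: (8, 96, 296) -> Output: (8, 288, 146)

Answer: (8, 288, 146)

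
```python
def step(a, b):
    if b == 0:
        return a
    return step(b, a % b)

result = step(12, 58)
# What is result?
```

step(12, 58) -> step(58, 12) -> step(12, 10) -> step(10, 2) -> step(2, 0) -> 2

Answer: 2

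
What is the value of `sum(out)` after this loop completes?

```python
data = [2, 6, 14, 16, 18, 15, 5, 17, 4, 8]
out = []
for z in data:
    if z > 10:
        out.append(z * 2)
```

Sum of doubled values > 10
`out` takes the values: [] → [28] → [28, 32] → [28, 32, 36] → [28, 32, 36, 30] → [28, 32, 36, 30, 34]
So `sum(out)` = 160

Answer: 160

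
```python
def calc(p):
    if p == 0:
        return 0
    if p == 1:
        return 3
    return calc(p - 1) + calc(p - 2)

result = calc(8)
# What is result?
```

Build up from base cases: calc(0)=0, calc(1)=3, calc(2)=3, calc(3)=6, calc(4)=9, calc(5)=15, calc(6)=24, ..., calc(8)=63

Answer: 63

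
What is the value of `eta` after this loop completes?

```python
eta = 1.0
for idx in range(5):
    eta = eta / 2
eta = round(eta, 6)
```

Halving LR 5 times: 1 / 2^5
`eta` takes the values: 1.0 → 0.5 → 0.25 → 0.125 → 0.0625 → 0.03125

Answer: 0.03125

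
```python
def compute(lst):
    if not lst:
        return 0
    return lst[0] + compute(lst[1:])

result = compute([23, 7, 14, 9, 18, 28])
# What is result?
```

23 + 7 + 14 + 9 + 18 + 28 + 0 = 99

Answer: 99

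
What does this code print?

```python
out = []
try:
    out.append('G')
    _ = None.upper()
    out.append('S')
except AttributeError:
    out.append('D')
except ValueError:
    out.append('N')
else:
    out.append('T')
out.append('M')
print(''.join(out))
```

Execution trace: 'G' (try body) → 'D' (except AttributeError) → 'M' (after the try/except). Output: GDM

Answer: GDM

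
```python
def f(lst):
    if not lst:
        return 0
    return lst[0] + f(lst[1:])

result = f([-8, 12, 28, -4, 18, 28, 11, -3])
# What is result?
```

(-8) + 12 + 28 + (-4) + 18 + 28 + 11 + (-3) + 0 = 82

Answer: 82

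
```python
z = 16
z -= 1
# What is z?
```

Trace:
`z = 16` → z = 16
`z -= 1` → z = 15
So z = 15

Answer: 15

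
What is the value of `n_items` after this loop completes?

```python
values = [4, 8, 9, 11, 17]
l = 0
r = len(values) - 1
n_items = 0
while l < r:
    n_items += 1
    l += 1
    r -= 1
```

Iterations until pointers meet (list length 5)
`n_items` takes the values: 0 → 1 → 2

Answer: 2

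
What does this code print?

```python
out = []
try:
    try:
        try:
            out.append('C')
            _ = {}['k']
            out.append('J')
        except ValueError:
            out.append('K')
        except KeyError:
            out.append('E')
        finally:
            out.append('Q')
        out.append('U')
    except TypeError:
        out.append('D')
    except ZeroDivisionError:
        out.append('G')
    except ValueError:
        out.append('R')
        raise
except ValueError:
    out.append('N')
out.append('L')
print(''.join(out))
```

Execution trace: 'C' (inner try body) → 'E' (inner except KeyError) → 'Q' (inner finally) → 'U' (try body, no exception) → 'L' (after the try/except). Output: CEQUL

Answer: CEQUL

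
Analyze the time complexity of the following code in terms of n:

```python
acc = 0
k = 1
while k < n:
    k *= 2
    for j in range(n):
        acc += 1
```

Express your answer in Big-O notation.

Each loop level contributes: log n × n. Multiplying the contributions gives O(n log n).

Answer: O(n log n)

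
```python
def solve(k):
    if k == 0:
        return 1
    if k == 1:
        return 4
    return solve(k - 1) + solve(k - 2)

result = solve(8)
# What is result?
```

Build up from base cases: solve(0)=1, solve(1)=4, solve(2)=5, solve(3)=9, solve(4)=14, solve(5)=23, solve(6)=37, ..., solve(8)=97

Answer: 97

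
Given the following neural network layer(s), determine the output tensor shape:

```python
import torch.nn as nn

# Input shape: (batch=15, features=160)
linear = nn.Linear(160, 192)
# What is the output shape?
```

Input: (15, 160) -> Output: (15, 192)

Answer: (15, 192)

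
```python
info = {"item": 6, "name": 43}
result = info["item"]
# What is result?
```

Trace:
`info = {"item": 6, "name": 43}` → info = {'item': 6, 'name': 43}
`result = info["item"]` → result = 6
So result = 6

Answer: 6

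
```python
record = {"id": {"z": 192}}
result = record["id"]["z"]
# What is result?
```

Trace:
`record = {"id": {"z": 192}}` → record = {'id': {'z': 192}}
`result = record["id"]["z"]` → result = 192
So result = 192

Answer: 192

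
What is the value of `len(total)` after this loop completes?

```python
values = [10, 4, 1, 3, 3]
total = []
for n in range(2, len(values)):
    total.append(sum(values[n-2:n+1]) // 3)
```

Number of 3-element averages
`total` takes the values: [] → [5] → [5, 2] → [5, 2, 2]
So `len(total)` = 3

Answer: 3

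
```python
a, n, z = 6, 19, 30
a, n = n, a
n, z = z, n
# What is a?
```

Trace:
`a, n, z = 6, 19, 30` → a = 6; n = 19; z = 30
`a, n = n, a` → a = 19; n = 6
`n, z = z, n` → n = 30; z = 6
So a = 19

Answer: 19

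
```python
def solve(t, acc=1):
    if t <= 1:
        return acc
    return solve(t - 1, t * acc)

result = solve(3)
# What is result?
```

Accumulator trace (n, acc): (3, 1) -> (2, 3) -> (1, 6) -> return 6

Answer: 6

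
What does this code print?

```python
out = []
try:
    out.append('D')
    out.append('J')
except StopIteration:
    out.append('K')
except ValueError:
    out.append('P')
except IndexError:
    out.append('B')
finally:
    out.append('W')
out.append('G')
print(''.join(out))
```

Execution trace: 'D' (try body) → 'J' (try body, no exception) → 'W' (finally) → 'G' (after the try/except). Output: DJWG

Answer: DJWG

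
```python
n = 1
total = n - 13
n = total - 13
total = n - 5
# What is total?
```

Trace:
`n = 1` → n = 1
`total = n - 13` → total = -12
`n = total - 13` → n = -25
`total = n - 5` → total = -30
So total = -30

Answer: -30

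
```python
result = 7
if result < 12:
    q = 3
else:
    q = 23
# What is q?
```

Trace:
`result = 7` → result = 7
`if result < 12: ...` → result < 12 is True → q = 3
So q = 3

Answer: 3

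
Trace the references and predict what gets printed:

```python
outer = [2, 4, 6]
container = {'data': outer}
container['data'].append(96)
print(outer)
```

Key concept: dict holds reference to list.
Step by step:
`outer = [2, 4, 6]` → outer = [2, 4, 6]
`container = {'data': outer}` → container = {'data': [2, 4, 6]}
`container['data'].append(96)` → outer = [2, 4, 6, 96]; container = {'data': [2, 4, 6, 96]}
`print(outer)` → prints [2, 4, 6, 96]

Answer: [2, 4, 6, 96]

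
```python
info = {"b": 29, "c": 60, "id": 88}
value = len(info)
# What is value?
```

Trace:
`info = {"b": 29, "c": 60, "id": 88}` → info = {'b': 29, 'c': 60, 'id': 88}
`value = len(info)` → value = 3
So value = 3

Answer: 3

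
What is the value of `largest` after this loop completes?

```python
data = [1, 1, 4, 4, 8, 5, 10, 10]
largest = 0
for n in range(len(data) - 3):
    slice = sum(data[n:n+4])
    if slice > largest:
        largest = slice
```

Max sum of 4-element window in [1, 1, 4, 4, 8, 5, 10, 10]
`largest` takes the values: 0 → 10 → 17 → 21 → 27 → 33

Answer: 33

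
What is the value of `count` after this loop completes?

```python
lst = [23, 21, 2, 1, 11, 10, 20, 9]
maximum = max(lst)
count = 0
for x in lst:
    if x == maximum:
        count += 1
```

Count of max value 23 in [23, 21, 2, 1, 11, 10, 20, 9]
`count` takes the values: 0 → 1

Answer: 1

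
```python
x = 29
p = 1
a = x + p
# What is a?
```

Trace:
`x = 29` → x = 29
`p = 1` → p = 1
`a = x + p` → a = 30
So a = 30

Answer: 30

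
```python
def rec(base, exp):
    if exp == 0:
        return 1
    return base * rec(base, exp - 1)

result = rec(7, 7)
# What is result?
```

rec(7, 7) = 7 * 7 * 7 * 7 * 7 * 7 * 7 = 823543

Answer: 823543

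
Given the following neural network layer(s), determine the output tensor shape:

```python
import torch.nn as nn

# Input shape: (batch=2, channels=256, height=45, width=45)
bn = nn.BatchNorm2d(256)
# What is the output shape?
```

Input: (2, 256, 45, 45) -> Output: (2, 256, 45, 45)

Answer: (2, 256, 45, 45)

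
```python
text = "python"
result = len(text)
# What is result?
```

Trace:
`text = "python"` → text = 'python'
`result = len(text)` → result = 6
So result = 6

Answer: 6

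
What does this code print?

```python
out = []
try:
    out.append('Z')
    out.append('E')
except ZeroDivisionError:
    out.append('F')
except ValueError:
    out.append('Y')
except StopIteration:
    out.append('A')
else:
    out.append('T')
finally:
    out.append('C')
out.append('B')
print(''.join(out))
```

Execution trace: 'Z' (try body) → 'E' (try body, no exception) → 'T' (else) → 'C' (finally) → 'B' (after the try/except). Output: ZETCB

Answer: ZETCB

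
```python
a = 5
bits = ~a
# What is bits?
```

Trace:
`a = 5` → a = 5
`bits = ~a` → bits = -6
So bits = -6

Answer: -6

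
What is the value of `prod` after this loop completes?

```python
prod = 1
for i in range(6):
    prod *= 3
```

3^6 = 729
`prod` takes the values: 1 → 3 → 9 → 27 → 81 → 243 → 729

Answer: 729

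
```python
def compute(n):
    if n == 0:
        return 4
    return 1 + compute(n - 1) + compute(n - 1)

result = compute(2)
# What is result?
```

compute(n) = 1 + 2·compute(n-1), compute(0)=4. Closed form: (4+1)·2^2 - 1 = 19.

Answer: 19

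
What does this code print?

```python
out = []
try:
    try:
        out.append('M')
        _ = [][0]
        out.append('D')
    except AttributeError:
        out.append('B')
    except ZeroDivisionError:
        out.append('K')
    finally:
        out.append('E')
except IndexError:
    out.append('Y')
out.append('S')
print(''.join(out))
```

Execution trace: 'M' (try body) → 'E' (finally) → 'Y' (outer except IndexError) → 'S' (after the try/except). Output: MEYS

Answer: MEYS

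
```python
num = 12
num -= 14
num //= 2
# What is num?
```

Trace:
`num = 12` → num = 12
`num -= 14` → num = -2
`num //= 2` → num = -1
So num = -1

Answer: -1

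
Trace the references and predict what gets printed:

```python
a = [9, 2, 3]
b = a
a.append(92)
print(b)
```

Key concept: basic list aliasing.
Step by step:
`a = [9, 2, 3]` → a = [9, 2, 3]
`b = a` → b = [9, 2, 3] (same object as a)
`a.append(92)` → a = [9, 2, 3, 92] (same object as b); b = [9, 2, 3, 92] (same object as a)
`print(b)` → prints [9, 2, 3, 92]

Answer: [9, 2, 3, 92]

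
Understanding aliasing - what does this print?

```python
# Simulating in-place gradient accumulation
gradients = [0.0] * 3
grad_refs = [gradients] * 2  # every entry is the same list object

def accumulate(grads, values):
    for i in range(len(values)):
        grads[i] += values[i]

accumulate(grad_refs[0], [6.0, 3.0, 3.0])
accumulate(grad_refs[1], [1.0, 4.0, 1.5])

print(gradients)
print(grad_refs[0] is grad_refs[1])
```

Key concept: gradient accumulation aliasing.
Step by step:
`gradients = [0.0] * 3` → gradients = [0.0, 0.0, 0.0]
`grad_refs = [gradients] * 2` → grad_refs = [[0.0, 0.0, 0.0], [0.0, 0.0, 0.0]]
`accumulate(grad_refs[0], [6.0, 3.0, 3.0])` → gradients = [6.0, 3.0, 3.0]; grad_refs = [[6.0, 3.0, 3.0], [6.0, 3.0, 3.0]]
`accumulate(grad_refs[1], [1.0, 4.0, 1.5])` → gradients = [7.0, 7.0, 4.5]; grad_refs = [[7.0, 7.0, 4.5], [7.0, 7.0, 4.5]]
`print(gradients)` → prints [7.0, 7.0, 4.5]
`print(grad_refs[0] is grad_refs[1])` → prints True

Answer:
[7.0, 7.0, 4.5]
True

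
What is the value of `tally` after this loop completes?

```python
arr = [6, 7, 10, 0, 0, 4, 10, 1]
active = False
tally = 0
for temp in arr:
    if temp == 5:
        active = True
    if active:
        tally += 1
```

Count elements after first 5 in [6, 7, 10, 0, 0, 4, 10, 1]
`tally` takes the values: 0

Answer: 0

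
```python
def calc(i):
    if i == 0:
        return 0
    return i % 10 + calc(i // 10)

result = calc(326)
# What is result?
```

Sum of digits of 326: 6 + 2 + 3 = 11

Answer: 11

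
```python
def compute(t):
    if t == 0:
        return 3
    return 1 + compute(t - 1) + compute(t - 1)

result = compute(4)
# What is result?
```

compute(t) = 1 + 2·compute(t-1), compute(0)=3. Closed form: (3+1)·2^4 - 1 = 63.

Answer: 63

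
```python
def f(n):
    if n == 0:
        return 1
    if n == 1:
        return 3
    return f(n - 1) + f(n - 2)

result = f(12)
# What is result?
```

Build up from base cases: f(0)=1, f(1)=3, f(2)=4, f(3)=7, f(4)=11, f(5)=18, f(6)=29, ..., f(12)=521

Answer: 521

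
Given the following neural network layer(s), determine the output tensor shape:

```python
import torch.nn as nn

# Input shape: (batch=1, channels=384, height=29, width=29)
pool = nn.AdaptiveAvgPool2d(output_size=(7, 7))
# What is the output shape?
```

Input: (1, 384, 29, 29) -> Output: (1, 384, 7, 7)

Answer: (1, 384, 7, 7)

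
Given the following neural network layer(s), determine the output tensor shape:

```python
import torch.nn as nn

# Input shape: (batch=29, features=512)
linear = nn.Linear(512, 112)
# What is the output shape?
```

Input: (29, 512) -> Output: (29, 112)

Answer: (29, 112)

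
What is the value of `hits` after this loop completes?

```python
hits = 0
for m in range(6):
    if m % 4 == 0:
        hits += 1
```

Count numbers divisible by 4 in range(6)
`hits` takes the values: 0 → 1 → 2

Answer: 2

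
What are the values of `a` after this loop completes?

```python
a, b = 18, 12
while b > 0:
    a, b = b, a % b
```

GCD of 18 and 12
`a` takes the values: 18 → 12 → 6

Answer: 6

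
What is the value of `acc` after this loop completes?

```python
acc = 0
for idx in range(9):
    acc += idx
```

Sum of 0 to 8 = 36
`acc` takes the values: 0 → 1 → 3 → 6 → 10 → 15 → 21 → 28 → 36

Answer: 36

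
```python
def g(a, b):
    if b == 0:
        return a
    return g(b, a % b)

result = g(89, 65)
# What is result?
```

g(89, 65) -> g(65, 24) -> g(24, 17) -> g(17, 7) -> g(7, 3) -> g(3, 1) -> g(1, 0) -> 1

Answer: 1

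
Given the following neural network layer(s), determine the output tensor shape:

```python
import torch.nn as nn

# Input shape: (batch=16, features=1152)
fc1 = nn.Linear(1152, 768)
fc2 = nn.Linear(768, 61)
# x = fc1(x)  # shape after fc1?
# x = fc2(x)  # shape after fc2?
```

Input: (16, 1152) -> after fc1: (16, 768) -> Output: (16, 61)

Answer: (16, 61)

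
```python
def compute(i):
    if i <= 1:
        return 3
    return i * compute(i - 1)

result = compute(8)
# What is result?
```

compute(8) = 8 * 7 * 6 * 5 * 4 * 3 * 2 * 3 = 120960

Answer: 120960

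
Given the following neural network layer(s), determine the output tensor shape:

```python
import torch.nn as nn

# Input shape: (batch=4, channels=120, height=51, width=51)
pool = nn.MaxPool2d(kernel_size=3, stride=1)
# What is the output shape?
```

Input: (4, 120, 51, 51) -> Output: (4, 120, 49, 49)

Answer: (4, 120, 49, 49)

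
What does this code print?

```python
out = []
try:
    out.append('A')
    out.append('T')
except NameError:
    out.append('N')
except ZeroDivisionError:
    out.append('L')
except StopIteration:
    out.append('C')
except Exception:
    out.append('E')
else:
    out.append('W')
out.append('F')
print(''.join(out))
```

Execution trace: 'A' (try body) → 'T' (try body, no exception) → 'W' (else) → 'F' (after the try/except). Output: ATWF

Answer: ATWF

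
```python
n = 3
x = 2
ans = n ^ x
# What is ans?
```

Trace:
`n = 3` → n = 3
`x = 2` → x = 2
`ans = n ^ x` → ans = 1
So ans = 1

Answer: 1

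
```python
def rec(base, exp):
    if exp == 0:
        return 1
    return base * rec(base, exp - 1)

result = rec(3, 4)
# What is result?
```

rec(3, 4) = 3 * 3 * 3 * 3 = 81

Answer: 81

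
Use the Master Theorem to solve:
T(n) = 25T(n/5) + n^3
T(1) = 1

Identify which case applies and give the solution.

a=25, b=5, f(n)=n^3. log_5(25) = 2. Since c=3 > 2 and the regularity condition holds (25(n/5)^3 = (25/5^3)n^3 with 25/5^3 < 1), Case 3 applies: T(n) = Θ(f(n)) = O(n^3).

Answer: O(n^3) - Case 3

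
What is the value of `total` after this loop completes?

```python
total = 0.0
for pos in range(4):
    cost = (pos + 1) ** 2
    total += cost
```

Sum of squared losses 1² + 2² + ... + 4²
`total` takes the values: 0.0 → 1.0 → 5.0 → 14.0 → 30.0

Answer: 30.0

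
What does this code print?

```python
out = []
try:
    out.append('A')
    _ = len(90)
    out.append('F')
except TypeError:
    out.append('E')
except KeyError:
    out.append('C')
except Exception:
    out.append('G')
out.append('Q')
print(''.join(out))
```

Execution trace: 'A' (try body) → 'E' (except TypeError) → 'Q' (after the try/except). Output: AEQ

Answer: AEQ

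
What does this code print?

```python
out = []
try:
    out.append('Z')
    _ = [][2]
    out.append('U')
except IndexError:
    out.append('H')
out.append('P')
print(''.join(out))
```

Execution trace: 'Z' (try body) → 'H' (except IndexError) → 'P' (after the try/except). Output: ZHP

Answer: ZHP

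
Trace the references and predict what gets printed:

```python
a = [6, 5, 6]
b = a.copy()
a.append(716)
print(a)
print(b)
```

Key concept: list.copy() creates independent copy.
Step by step:
`a = [6, 5, 6]` → a = [6, 5, 6]
`b = a.copy()` → b = [6, 5, 6]
`a.append(716)` → a = [6, 5, 6, 716]
`print(a)` → prints [6, 5, 6, 716]
`print(b)` → prints [6, 5, 6]

Answer:
[6, 5, 6, 716]
[6, 5, 6]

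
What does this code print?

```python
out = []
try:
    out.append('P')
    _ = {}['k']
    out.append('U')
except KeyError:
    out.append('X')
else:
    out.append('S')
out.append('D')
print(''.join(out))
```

Execution trace: 'P' (try body) → 'X' (except KeyError) → 'D' (after the try/except). Output: PXD

Answer: PXD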